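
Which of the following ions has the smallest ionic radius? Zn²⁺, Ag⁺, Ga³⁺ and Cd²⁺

Work out protons and electrons: Ga³⁺: 28 e⁻, Z=31, Zn²⁺: 28 e⁻, Z=30, Cd²⁺: 46 e⁻, Z=48, Ag⁺: 46 e⁻, Z=47. Ga³⁺ < Zn²⁺ (both 28 e⁻, Z=31>30); Zn²⁺ < Cd²⁺ (same group, 1 shell fewer); Cd²⁺ < Ag⁺ (isoelectronic, higher Z=48 is smaller).

Ga³⁺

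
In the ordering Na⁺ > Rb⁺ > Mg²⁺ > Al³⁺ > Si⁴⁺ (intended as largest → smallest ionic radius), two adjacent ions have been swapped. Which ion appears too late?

Rb⁺

Scanning neighbour by neighbour, only Na⁺/Rb⁺ violates a trend: same group and charge — period 3 sits above period 5, so Na⁺ is smaller. That makes Rb⁺ the one sitting a position late relative to where it belongs.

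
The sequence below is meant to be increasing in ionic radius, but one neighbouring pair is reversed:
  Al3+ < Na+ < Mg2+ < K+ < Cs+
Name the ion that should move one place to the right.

Na+

Scanning neighbour by neighbour, only Na+/Mg2+ violates a trend: they are isoelectronic (10 e⁻) and Mg has more protons than Na (12 vs 11), making Mg2+ smaller. That makes Na+ the one sitting a position early relative to where it belongs.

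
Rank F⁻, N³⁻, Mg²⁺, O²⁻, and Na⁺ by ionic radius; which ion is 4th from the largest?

Na⁺

Isoelectronic series (10 e⁻ each). Size is set by nuclear charge: more protons means a smaller ion. Mg²⁺ (Z=12), Na⁺ (Z=11), F⁻ (Z=9), O²⁻ (Z=8), N³⁻ (Z=7).
Ordering: Mg²⁺ < Na⁺ < F⁻ < O²⁻ < N³⁻. The 4th largest is Na⁺.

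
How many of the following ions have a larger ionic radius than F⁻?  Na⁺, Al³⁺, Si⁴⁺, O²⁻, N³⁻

2

Each ion has 10 electrons. The ranking follows nuclear charge in reverse — greater Z gives a smaller radius. Si⁴⁺ (Z=14), Al³⁺ (Z=13), Na⁺ (Z=11), F⁻ (Z=9), O²⁻ (Z=8), N³⁻ (Z=7).
Ordering all of them (including F⁻) by radius gives Si⁴⁺ < Al³⁺ < Na⁺ < F⁻ < O²⁻ < N³⁻. So 2 are larger.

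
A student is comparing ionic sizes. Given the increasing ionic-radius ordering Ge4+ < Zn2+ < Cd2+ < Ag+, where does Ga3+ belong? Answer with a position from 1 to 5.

Tabulating Z and e⁻: Ge4+ has 28 e⁻ (Z=32), Ga3+ has 28 e⁻ (Z=31), Zn2+ has 28 e⁻ (Z=30), Cd2+ has 46 e⁻ (Z=48), Ag+ has 46 e⁻ (Z=47). Ge4+ < Ga3+ (both 28 e⁻, Z=32>31); Ga3+ < Zn2+ (isoelectronic, higher Z=31 is smaller); Zn2+ < Cd2+ (same group, 1 shell fewer); Cd2+ < Ag+ (both 46 e⁻, Z=48>47).
Putting Ga3+ in gives Ge4+ < Ga3+ < Zn2+ < Cd2+ < Ag+; it lands at slot 2.

2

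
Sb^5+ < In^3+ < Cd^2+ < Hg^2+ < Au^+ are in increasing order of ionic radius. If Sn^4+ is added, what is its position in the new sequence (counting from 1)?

2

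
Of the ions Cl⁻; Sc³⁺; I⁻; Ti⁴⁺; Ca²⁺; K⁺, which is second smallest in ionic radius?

Sc³⁺

Ti⁴⁺: 18 e⁻, Z=22, Sc³⁺: 18 e⁻, Z=21, Ca²⁺: 18 e⁻, Z=20, K⁺: 18 e⁻, Z=19, Cl⁻: 18 e⁻, Z=17, I⁻: 54 e⁻, Z=53. Ti⁴⁺ < Sc³⁺ (both 18 e⁻, Z=22>21); Sc³⁺ < Ca²⁺ (both 18 e⁻, Z=21>20); Ca²⁺ < K⁺ (both 18 e⁻, Z=20>19); K⁺ < Cl⁻ (both 18 e⁻, Z=19>17); Cl⁻ < I⁻ (same group, 2 shells fewer).
So the order is Ti⁴⁺ < Sc³⁺ < Ca²⁺ < K⁺ < Cl⁻ < I⁻; the 2nd-smallest ion is Sc³⁺.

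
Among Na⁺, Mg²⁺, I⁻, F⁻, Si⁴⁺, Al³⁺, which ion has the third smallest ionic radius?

Work out protons and electrons: Si⁴⁺ has 10 e⁻ (Z=14), Al³⁺ has 10 e⁻ (Z=13), Mg²⁺ has 10 e⁻ (Z=12), Na⁺ has 10 e⁻ (Z=11), F⁻ has 10 e⁻ (Z=9), I⁻ has 54 e⁻ (Z=53). Si⁴⁺ < Al³⁺ (both 10 e⁻, Z=14>13); Al³⁺ < Mg²⁺ (both 10 e⁻, Z=13>12); Mg²⁺ < Na⁺ (isoelectronic, higher Z=12 is smaller); Na⁺ < F⁻ (isoelectronic, higher Z=11 is smaller); F⁻ < I⁻ (same group, period 2 vs 5).
That gives Si⁴⁺ < Al³⁺ < Mg²⁺ < Na⁺ < F⁻ < I⁻. From the smallest end, number 3 is Mg²⁺.

Mg²⁺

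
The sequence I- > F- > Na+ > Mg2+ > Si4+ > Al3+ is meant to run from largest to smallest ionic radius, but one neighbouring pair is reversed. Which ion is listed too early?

Compare adjacent ions: they are isoelectronic (10 e⁻) and Si has more protons than Al (14 vs 13), making Si4+ smaller — yet in this decreasing list Si4+ sits before Al3+. Nothing else is reversed, so Si4+ should move one place to the right.

Si4+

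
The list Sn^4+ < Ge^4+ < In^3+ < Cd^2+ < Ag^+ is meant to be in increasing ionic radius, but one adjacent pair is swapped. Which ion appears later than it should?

Ge^4+

Scanning neighbour by neighbour, only Sn^4+/Ge^4+ violates a trend: both in group 14 with the same charge; Ge^4+ (period 4) has the smaller radius. That makes Ge^4+ the one sitting a position late relative to where it belongs.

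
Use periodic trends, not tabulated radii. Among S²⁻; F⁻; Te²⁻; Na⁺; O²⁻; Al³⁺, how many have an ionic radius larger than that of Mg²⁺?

First list Z and electron count for each: Al³⁺ (Z=13, 10 e⁻), Mg²⁺ (Z=12, 10 e⁻), Na⁺ (Z=11, 10 e⁻), F⁻ (Z=9, 10 e⁻), O²⁻ (Z=8, 10 e⁻), S²⁻ (Z=16, 18 e⁻), Te²⁻ (Z=52, 54 e⁻). Al³⁺ < Mg²⁺ (isoelectronic, higher Z=13 is smaller); Mg²⁺ < Na⁺ (both 10 e⁻, Z=12>11); Na⁺ < F⁻ (both 10 e⁻, Z=11>9); F⁻ < O²⁻ (isoelectronic, higher Z=9 is smaller); O²⁻ < S²⁻ (same group, period 2 vs 3); S²⁻ < Te²⁻ (same group, 2 shells fewer).
Overall: Al³⁺ < Mg²⁺ < Na⁺ < F⁻ < O²⁻ < S²⁻ < Te²⁻. Mg²⁺ has 1 below it and 5 above. That's 5.

5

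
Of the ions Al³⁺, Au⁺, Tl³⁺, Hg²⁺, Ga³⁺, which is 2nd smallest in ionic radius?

Ga³⁺

First list Z and electron count for each: Al³⁺ has 10 e⁻ (Z=13), Ga³⁺ has 28 e⁻ (Z=31), Tl³⁺ has 78 e⁻ (Z=81), Hg²⁺ has 78 e⁻ (Z=80), Au⁺ has 78 e⁻ (Z=79). Al³⁺ < Ga³⁺ (same group, period 3 vs 4); Ga³⁺ < Tl³⁺ (same group, 2 shells fewer); Tl³⁺ < Hg²⁺ (both 78 e⁻, Z=81>80); Hg²⁺ < Au⁺ (both 78 e⁻, Z=80>79).
That gives Al³⁺ < Ga³⁺ < Tl³⁺ < Hg²⁺ < Au⁺. From the smallest end, number 2 is Ga³⁺.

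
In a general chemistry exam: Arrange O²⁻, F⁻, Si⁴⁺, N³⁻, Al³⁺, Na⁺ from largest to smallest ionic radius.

Each ion has 10 electrons. The ranking follows nuclear charge in reverse — greater Z gives a smaller radius. Si⁴⁺ (Z=14), Al³⁺ (Z=13), Na⁺ (Z=11), F⁻ (Z=9), O²⁻ (Z=8), N³⁻ (Z=7).

N³⁻ > O²⁻ > F⁻ > Na⁺ > Al³⁺ > Si⁴⁺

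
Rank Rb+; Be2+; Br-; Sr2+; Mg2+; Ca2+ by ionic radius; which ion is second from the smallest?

Mg2+

Be2+ (Z=4, 2 e⁻), Mg2+ (Z=12, 10 e⁻), Ca2+ (Z=20, 18 e⁻), Sr2+ (Z=38, 36 e⁻), Rb+ (Z=37, 36 e⁻), Br- (Z=35, 36 e⁻). Be2+ < Mg2+ (same group, period 2 vs 3); Mg2+ < Ca2+ (same group, 1 shell fewer); Ca2+ < Sr2+ (same group, 1 shell fewer); Sr2+ < Rb+ (both 36 e⁻, Z=38>37); Rb+ < Br- (both 36 e⁻, Z=37>35).
Full ascending order: Be2+ < Mg2+ < Ca2+ < Sr2+ < Rb+ < Br-. Counting from the smallest, position 2 is Mg2+.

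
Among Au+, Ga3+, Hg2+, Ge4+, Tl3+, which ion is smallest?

Electron counts and nuclear charges: Ge4+: 28 e⁻, Z=32, Ga3+: 28 e⁻, Z=31, Tl3+: 78 e⁻, Z=81, Hg2+: 78 e⁻, Z=80, Au+: 78 e⁻, Z=79. Ge4+ < Ga3+ (isoelectronic, higher Z=32 is smaller); Ga3+ < Tl3+ (same group, period 4 vs 6); Tl3+ < Hg2+ (isoelectronic, higher Z=81 is smaller); Hg2+ < Au+ (both 78 e⁻, Z=80>79).

Ge4+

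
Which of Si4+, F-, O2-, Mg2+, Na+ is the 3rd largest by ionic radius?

Each ion has 10 electrons. The ranking follows nuclear charge in reverse — greater Z gives a smaller radius. Si4+ (Z=14), Mg2+ (Z=12), Na+ (Z=11), F- (Z=9), O2- (Z=8).
That gives Si4+ < Mg2+ < Na+ < F- < O2-. From the largest end, number 3 is Na+.

Na+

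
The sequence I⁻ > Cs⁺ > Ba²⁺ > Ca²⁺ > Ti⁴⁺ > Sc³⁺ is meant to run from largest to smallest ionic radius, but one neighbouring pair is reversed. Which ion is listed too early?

Ti⁴⁺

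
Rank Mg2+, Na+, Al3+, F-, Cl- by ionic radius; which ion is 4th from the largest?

First list Z and electron count for each: Al3+ has 10 e⁻ (Z=13), Mg2+ has 10 e⁻ (Z=12), Na+ has 10 e⁻ (Z=11), F- has 10 e⁻ (Z=9), Cl- has 18 e⁻ (Z=17). Al3+ < Mg2+ (both 10 e⁻, Z=13>12); Mg2+ < Na+ (isoelectronic, higher Z=12 is smaller); Na+ < F- (both 10 e⁻, Z=11>9); F- < Cl- (same group, period 2 vs 3).
Ordering: Al3+ < Mg2+ < Na+ < F- < Cl-. The 4th largest is Mg2+.

Mg2+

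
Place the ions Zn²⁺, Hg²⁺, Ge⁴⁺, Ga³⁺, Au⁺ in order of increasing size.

Ge⁴⁺ < Ga³⁺ < Zn²⁺ < Hg²⁺ < Au⁺

Tabulating Z and e⁻: Ge⁴⁺ has 28 e⁻ (Z=32), Ga³⁺ has 28 e⁻ (Z=31), Zn²⁺ has 28 e⁻ (Z=30), Hg²⁺ has 78 e⁻ (Z=80), Au⁺ has 78 e⁻ (Z=79). Ge⁴⁺ < Ga³⁺ (isoelectronic, higher Z=32 is smaller); Ga³⁺ < Zn²⁺ (both 28 e⁻, Z=31>30); Zn²⁺ < Hg²⁺ (same group, 2 shells fewer); Hg²⁺ < Au⁺ (isoelectronic, higher Z=80 is smaller).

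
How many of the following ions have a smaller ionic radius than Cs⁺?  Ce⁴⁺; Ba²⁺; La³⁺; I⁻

All of these have 54 electrons (isoelectronic). With the same electron cloud, the ion with the most protons pulls it in tightest. Nuclear charges: Ce⁴⁺ (Z=58), La³⁺ (Z=57), Ba²⁺ (Z=56), Cs⁺ (Z=55), I⁻ (Z=53). Highest Z is smallest.
Relative to Cs⁺, the ions that are smaller are Ce⁴⁺, La³⁺, Ba²⁺. So 3 are smaller.

3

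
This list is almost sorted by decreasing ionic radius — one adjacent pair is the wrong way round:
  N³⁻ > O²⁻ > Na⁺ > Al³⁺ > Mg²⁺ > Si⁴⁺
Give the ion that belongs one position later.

Al³⁺

Scanning neighbour by neighbour, only Al³⁺/Mg²⁺ violates a trend: they are isoelectronic (10 e⁻) and Al has more protons than Mg (13 vs 12), making Al³⁺ smaller. That makes Al³⁺ the one sitting a position early relative to where it belongs.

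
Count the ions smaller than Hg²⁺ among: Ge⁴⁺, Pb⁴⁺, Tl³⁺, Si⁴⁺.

Si⁴⁺: 10 e⁻, Z=14, Ge⁴⁺: 28 e⁻, Z=32, Pb⁴⁺: 78 e⁻, Z=82, Tl³⁺: 78 e⁻, Z=81, Hg²⁺: 78 e⁻, Z=80. Si⁴⁺ < Ge⁴⁺ (same group, period 3 vs 4); Ge⁴⁺ < Pb⁴⁺ (same group, period 4 vs 6); Pb⁴⁺ < Tl³⁺ (both 78 e⁻, Z=82>81); Tl³⁺ < Hg²⁺ (isoelectronic, higher Z=81 is smaller).
Placing each against Hg²⁺: smaller — Si⁴⁺, Ge⁴⁺, Pb⁴⁺, Tl³⁺; larger — none. So 4 are smaller.

4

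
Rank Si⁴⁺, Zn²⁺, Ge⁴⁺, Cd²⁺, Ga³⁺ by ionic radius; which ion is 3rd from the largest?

Ga³⁺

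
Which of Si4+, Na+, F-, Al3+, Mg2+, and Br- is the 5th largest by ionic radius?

Al3+

Si4+: 10 e⁻, Z=14, Al3+: 10 e⁻, Z=13, Mg2+: 10 e⁻, Z=12, Na+: 10 e⁻, Z=11, F-: 10 e⁻, Z=9, Br-: 36 e⁻, Z=35. Si4+ < Al3+ (both 10 e⁻, Z=14>13); Al3+ < Mg2+ (both 10 e⁻, Z=13>12); Mg2+ < Na+ (both 10 e⁻, Z=12>11); Na+ < F- (isoelectronic, higher Z=11 is smaller); F- < Br- (same group, 2 shells fewer).
Full ascending order: Si4+ < Al3+ < Mg2+ < Na+ < F- < Br-. Counting from the largest, position 5 is Al3+.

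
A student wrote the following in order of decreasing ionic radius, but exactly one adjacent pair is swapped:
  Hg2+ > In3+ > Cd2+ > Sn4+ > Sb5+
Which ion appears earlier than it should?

Check each adjacent pair. In3+ and Cd2+ are reversed: In3+ and Cd2+ share 46 electrons; the higher nuclear charge on In (Z=49) contracts it more, so In3+ < Cd2+. No other neighbouring pair contradicts the periodic trends, so In3+ is the ion listed too early.

In3+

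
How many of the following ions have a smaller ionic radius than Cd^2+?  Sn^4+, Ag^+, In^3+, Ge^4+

3

First list Z and electron count for each: Ge^4+ has 28 e⁻ (Z=32), Sn^4+ has 46 e⁻ (Z=50), In^3+ has 46 e⁻ (Z=49), Cd^2+ has 46 e⁻ (Z=48), Ag^+ has 46 e⁻ (Z=47). Ge^4+ < Sn^4+ (same group, period 4 vs 5); Sn^4+ < In^3+ (both 46 e⁻, Z=50>49); In^3+ < Cd^2+ (both 46 e⁻, Z=49>48); Cd^2+ < Ag^+ (both 46 e⁻, Z=48>47).
Placing each against Cd^2+: smaller — Ge^4+, Sn^4+, In^3+; larger — Ag^+. So 3 are smaller.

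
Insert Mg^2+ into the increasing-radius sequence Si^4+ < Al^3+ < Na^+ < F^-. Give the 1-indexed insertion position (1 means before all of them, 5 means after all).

Each ion has 10 electrons. The ranking follows nuclear charge in reverse — greater Z gives a smaller radius. Si^4+ (Z=14), Al^3+ (Z=13), Mg^2+ (Z=12), Na^+ (Z=11), F^- (Z=9).
The complete sequence is Si^4+ < Al^3+ < Mg^2+ < Na^+ < F^-. Mg^2+ sits at position 3.

3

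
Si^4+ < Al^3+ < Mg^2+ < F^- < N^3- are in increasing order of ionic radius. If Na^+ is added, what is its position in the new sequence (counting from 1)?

4

Isoelectronic series (10 e⁻ each). Size is set by nuclear charge: more protons means a smaller ion. Si^4+ (Z=14), Al^3+ (Z=13), Mg^2+ (Z=12), Na^+ (Z=11), F^- (Z=9), N^3- (Z=7).
Putting Na^+ in gives Si^4+ < Al^3+ < Mg^2+ < Na^+ < F^- < N^3-; it lands at slot 4.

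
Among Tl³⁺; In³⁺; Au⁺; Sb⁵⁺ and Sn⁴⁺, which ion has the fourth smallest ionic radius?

Tabulating Z and e⁻: Sb⁵⁺ has 46 e⁻ (Z=51), Sn⁴⁺ has 46 e⁻ (Z=50), In³⁺ has 46 e⁻ (Z=49), Tl³⁺ has 78 e⁻ (Z=81), Au⁺ has 78 e⁻ (Z=79). Sb⁵⁺ < Sn⁴⁺ (both 46 e⁻, Z=51>50); Sn⁴⁺ < In³⁺ (both 46 e⁻, Z=50>49); In³⁺ < Tl³⁺ (same group, 1 shell fewer); Tl³⁺ < Au⁺ (both 78 e⁻, Z=81>79).
That gives Sb⁵⁺ < Sn⁴⁺ < In³⁺ < Tl³⁺ < Au⁺. From the smallest end, number 4 is Tl³⁺.

Tl³⁺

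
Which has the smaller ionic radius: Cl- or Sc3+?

Sc3+

All of these have 18 electrons (isoelectronic). With the same electron cloud, the ion with the most protons pulls it in tightest. Nuclear charges: Sc3+ (Z=21), Cl- (Z=17). Highest Z is smallest.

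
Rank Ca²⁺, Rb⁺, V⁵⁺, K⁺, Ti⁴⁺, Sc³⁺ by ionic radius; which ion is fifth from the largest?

Electron counts and nuclear charges: V⁵⁺: 18 e⁻, Z=23, Ti⁴⁺: 18 e⁻, Z=22, Sc³⁺: 18 e⁻, Z=21, Ca²⁺: 18 e⁻, Z=20, K⁺: 18 e⁻, Z=19, Rb⁺: 36 e⁻, Z=37. V⁵⁺ < Ti⁴⁺ (both 18 e⁻, Z=23>22); Ti⁴⁺ < Sc³⁺ (isoelectronic, higher Z=22 is smaller); Sc³⁺ < Ca²⁺ (both 18 e⁻, Z=21>20); Ca²⁺ < K⁺ (isoelectronic, higher Z=20 is smaller); K⁺ < Rb⁺ (same group, period 4 vs 5).
Full ascending order: V⁵⁺ < Ti⁴⁺ < Sc³⁺ < Ca²⁺ < K⁺ < Rb⁺. Counting from the largest, position 5 is Ti⁴⁺.

Ti⁴⁺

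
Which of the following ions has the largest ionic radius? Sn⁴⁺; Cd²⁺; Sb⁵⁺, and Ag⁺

Ag⁺

These species are isoelectronic with 46 electrons. The only difference is the number of protons: Sb⁵⁺ (Z=51), Sn⁴⁺ (Z=50), Cd²⁺ (Z=48), Ag⁺ (Z=47). The strongest nuclear pull (Sb⁵⁺) gives the smallest ion.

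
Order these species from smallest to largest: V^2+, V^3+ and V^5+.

V^5+ < V^3+ < V^2+

Same element, different charge: the more highly charged cation has fewer electrons and a greater effective nuclear charge per electron, making V^5+ the smallest.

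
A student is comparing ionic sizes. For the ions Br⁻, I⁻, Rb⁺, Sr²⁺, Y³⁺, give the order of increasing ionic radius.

Y³⁺ < Sr²⁺ < Rb⁺ < Br⁻ < I⁻

Work out protons and electrons: Y³⁺ (Z=39, 36 e⁻), Sr²⁺ (Z=38, 36 e⁻), Rb⁺ (Z=37, 36 e⁻), Br⁻ (Z=35, 36 e⁻), I⁻ (Z=53, 54 e⁻). Y³⁺ < Sr²⁺ (isoelectronic, higher Z=39 is smaller); Sr²⁺ < Rb⁺ (both 36 e⁻, Z=38>37); Rb⁺ < Br⁻ (isoelectronic, higher Z=37 is smaller); Br⁻ < I⁻ (same group, 1 shell fewer).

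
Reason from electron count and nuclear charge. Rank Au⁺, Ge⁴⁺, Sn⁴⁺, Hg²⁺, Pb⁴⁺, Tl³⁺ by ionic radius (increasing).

Ge⁴⁺ < Sn⁴⁺ < Pb⁴⁺ < Tl³⁺ < Hg²⁺ < Au⁺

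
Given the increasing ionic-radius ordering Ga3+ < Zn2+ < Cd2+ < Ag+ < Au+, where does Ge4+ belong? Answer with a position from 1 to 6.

1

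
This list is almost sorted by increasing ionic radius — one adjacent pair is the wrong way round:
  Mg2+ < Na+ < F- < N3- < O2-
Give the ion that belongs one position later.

Check each adjacent pair. N3- and O2- are reversed: both have 10 electrons but Z(O)=8 > Z(N)=7, so O2- should be the smaller of the two. No other neighbouring pair contradicts the periodic trends, so N3- is the ion listed too early.

N3-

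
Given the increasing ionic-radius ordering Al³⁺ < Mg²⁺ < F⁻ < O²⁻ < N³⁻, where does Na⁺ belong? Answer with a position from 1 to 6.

Each ion has 10 electrons. The ranking follows nuclear charge in reverse — greater Z gives a smaller radius. Al³⁺ (Z=13), Mg²⁺ (Z=12), Na⁺ (Z=11), F⁻ (Z=9), O²⁻ (Z=8), N³⁻ (Z=7).
With Na⁺ included the full order is Al³⁺ < Mg²⁺ < Na⁺ < F⁻ < O²⁻ < N³⁻, so it takes position 3.

3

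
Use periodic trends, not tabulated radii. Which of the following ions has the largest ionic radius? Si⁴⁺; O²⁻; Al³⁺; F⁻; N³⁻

N³⁻

Isoelectronic series (10 e⁻ each). Size is set by nuclear charge: more protons means a smaller ion. Si⁴⁺ (Z=14), Al³⁺ (Z=13), F⁻ (Z=9), O²⁻ (Z=8), N³⁻ (Z=7).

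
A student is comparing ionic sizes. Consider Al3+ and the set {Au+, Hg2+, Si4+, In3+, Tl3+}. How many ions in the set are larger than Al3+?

Work out protons and electrons: Si4+ (Z=14, 10 e⁻), Al3+ (Z=13, 10 e⁻), In3+ (Z=49, 46 e⁻), Tl3+ (Z=81, 78 e⁻), Hg2+ (Z=80, 78 e⁻), Au+ (Z=79, 78 e⁻). Si4+ < Al3+ (both 10 e⁻, Z=14>13); Al3+ < In3+ (same group, 2 shells fewer); In3+ < Tl3+ (same group, period 5 vs 6); Tl3+ < Hg2+ (isoelectronic, higher Z=81 is smaller); Hg2+ < Au+ (isoelectronic, higher Z=80 is smaller).
Ordering all of them (including Al3+) by radius gives Si4+ < Al3+ < In3+ < Tl3+ < Hg2+ < Au+. So 4 are larger.

4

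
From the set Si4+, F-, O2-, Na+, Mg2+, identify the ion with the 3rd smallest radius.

Each ion has 10 electrons. The ranking follows nuclear charge in reverse — greater Z gives a smaller radius. Si4+ (Z=14), Mg2+ (Z=12), Na+ (Z=11), F- (Z=9), O2- (Z=8).
So the order is Si4+ < Mg2+ < Na+ < F- < O2-; the 3rd-smallest ion is Na+.

Na+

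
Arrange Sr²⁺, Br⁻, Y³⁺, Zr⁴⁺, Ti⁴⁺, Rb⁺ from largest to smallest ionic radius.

Electron counts and nuclear charges: Ti⁴⁺: 18 e⁻, Z=22, Zr⁴⁺: 36 e⁻, Z=40, Y³⁺: 36 e⁻, Z=39, Sr²⁺: 36 e⁻, Z=38, Rb⁺: 36 e⁻, Z=37, Br⁻: 36 e⁻, Z=35. Ti⁴⁺ < Zr⁴⁺ (same group, period 4 vs 5); Zr⁴⁺ < Y³⁺ (both 36 e⁻, Z=40>39); Y³⁺ < Sr²⁺ (isoelectronic, higher Z=39 is smaller); Sr²⁺ < Rb⁺ (isoelectronic, higher Z=38 is smaller); Rb⁺ < Br⁻ (isoelectronic, higher Z=37 is smaller).

Br⁻ > Rb⁺ > Sr²⁺ > Y³⁺ > Zr⁴⁺ > Ti⁴⁺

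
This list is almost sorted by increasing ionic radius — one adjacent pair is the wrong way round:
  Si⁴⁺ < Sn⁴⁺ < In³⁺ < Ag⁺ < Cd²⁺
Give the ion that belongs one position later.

Ag⁺

Compare adjacent ions: they are isoelectronic (46 e⁻) and Cd has more protons than Ag (48 vs 47), making Cd²⁺ smaller — yet in this increasing list Ag⁺ sits before Cd²⁺. Nothing else is reversed, so Ag⁺ should move one place to the right.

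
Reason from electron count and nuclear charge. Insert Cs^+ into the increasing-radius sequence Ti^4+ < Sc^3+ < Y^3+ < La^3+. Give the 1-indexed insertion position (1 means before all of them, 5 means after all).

5

Tabulating Z and e⁻: Ti^4+ (Z=22, 18 e⁻), Sc^3+ (Z=21, 18 e⁻), Y^3+ (Z=39, 36 e⁻), La^3+ (Z=57, 54 e⁻), Cs^+ (Z=55, 54 e⁻). Ti^4+ < Sc^3+ (isoelectronic, higher Z=22 is smaller); Sc^3+ < Y^3+ (same group, 1 shell fewer); Y^3+ < La^3+ (same group, period 5 vs 6); La^3+ < Cs^+ (isoelectronic, higher Z=57 is smaller).
The complete sequence is Ti^4+ < Sc^3+ < Y^3+ < La^3+ < Cs^+. Cs^+ sits at position 5.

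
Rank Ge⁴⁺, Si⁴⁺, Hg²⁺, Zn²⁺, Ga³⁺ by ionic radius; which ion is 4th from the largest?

Electron counts and nuclear charges: Si⁴⁺ (Z=14, 10 e⁻), Ge⁴⁺ (Z=32, 28 e⁻), Ga³⁺ (Z=31, 28 e⁻), Zn²⁺ (Z=30, 28 e⁻), Hg²⁺ (Z=80, 78 e⁻). Si⁴⁺ < Ge⁴⁺ (same group, 1 shell fewer); Ge⁴⁺ < Ga³⁺ (isoelectronic, higher Z=32 is smaller); Ga³⁺ < Zn²⁺ (isoelectronic, higher Z=31 is smaller); Zn²⁺ < Hg²⁺ (same group, 2 shells fewer).
Ordering: Si⁴⁺ < Ge⁴⁺ < Ga³⁺ < Zn²⁺ < Hg²⁺. The 4th largest is Ge⁴⁺.

Ge⁴⁺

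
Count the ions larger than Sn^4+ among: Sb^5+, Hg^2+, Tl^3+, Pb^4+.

3

Sb^5+ (Z=51, 46 e⁻), Sn^4+ (Z=50, 46 e⁻), Pb^4+ (Z=82, 78 e⁻), Tl^3+ (Z=81, 78 e⁻), Hg^2+ (Z=80, 78 e⁻). Sb^5+ < Sn^4+ (isoelectronic, higher Z=51 is smaller); Sn^4+ < Pb^4+ (same group, 1 shell fewer); Pb^4+ < Tl^3+ (isoelectronic, higher Z=82 is smaller); Tl^3+ < Hg^2+ (isoelectronic, higher Z=81 is smaller).
Placing each against Sn^4+: smaller — Sb^5+; larger — Pb^4+, Tl^3+, Hg^2+. That's 3.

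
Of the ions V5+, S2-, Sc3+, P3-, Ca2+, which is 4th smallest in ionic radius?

S2-

Isoelectronic series (18 e⁻ each). Size is set by nuclear charge: more protons means a smaller ion. V5+ (Z=23), Sc3+ (Z=21), Ca2+ (Z=20), S2- (Z=16), P3- (Z=15).
That gives V5+ < Sc3+ < Ca2+ < S2- < P3-. From the smallest end, number 4 is S2-.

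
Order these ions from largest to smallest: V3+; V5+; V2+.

V2+ > V3+ > V5+

Same element, different charge: the more highly charged cation has fewer electrons and a greater effective nuclear charge per electron, making V5+ the smallest.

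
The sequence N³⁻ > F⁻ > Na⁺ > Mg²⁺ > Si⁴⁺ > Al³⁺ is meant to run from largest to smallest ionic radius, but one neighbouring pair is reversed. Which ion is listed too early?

Si⁴⁺

Scanning neighbour by neighbour, only Si⁴⁺/Al³⁺ violates a trend: they are isoelectronic (10 e⁻) and Si has more protons than Al (14 vs 13), making Si⁴⁺ smaller. That makes Si⁴⁺ the one sitting a position early relative to where it belongs.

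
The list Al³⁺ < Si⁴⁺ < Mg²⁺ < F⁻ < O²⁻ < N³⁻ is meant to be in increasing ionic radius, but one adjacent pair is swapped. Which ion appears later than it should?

Si⁴⁺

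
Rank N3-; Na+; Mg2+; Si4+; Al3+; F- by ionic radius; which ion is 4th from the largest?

Mg2+

All of these have 10 electrons (isoelectronic). With the same electron cloud, the ion with the most protons pulls it in tightest. Nuclear charges: Si4+ (Z=14), Al3+ (Z=13), Mg2+ (Z=12), Na+ (Z=11), F- (Z=9), N3- (Z=7). Highest Z is smallest.
Ordering: Si4+ < Al3+ < Mg2+ < Na+ < F- < N3-. The 4th largest is Mg2+.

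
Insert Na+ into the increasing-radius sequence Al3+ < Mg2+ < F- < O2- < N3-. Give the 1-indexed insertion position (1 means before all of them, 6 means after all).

3

Each ion has 10 electrons. The ranking follows nuclear charge in reverse — greater Z gives a smaller radius. Al3+ (Z=13), Mg2+ (Z=12), Na+ (Z=11), F- (Z=9), O2- (Z=8), N3- (Z=7).
The complete sequence is Al3+ < Mg2+ < Na+ < F- < O2- < N3-. Na+ sits at position 3.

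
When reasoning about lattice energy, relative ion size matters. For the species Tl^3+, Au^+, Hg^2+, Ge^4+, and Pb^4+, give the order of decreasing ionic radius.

Au^+ > Hg^2+ > Tl^3+ > Pb^4+ > Ge^4+

First list Z and electron count for each: Ge^4+ (Z=32, 28 e⁻), Pb^4+ (Z=82, 78 e⁻), Tl^3+ (Z=81, 78 e⁻), Hg^2+ (Z=80, 78 e⁻), Au^+ (Z=79, 78 e⁻). Ge^4+ < Pb^4+ (same group, 2 shells fewer); Pb^4+ < Tl^3+ (both 78 e⁻, Z=82>81); Tl^3+ < Hg^2+ (isoelectronic, higher Z=81 is smaller); Hg^2+ < Au^+ (both 78 e⁻, Z=80>79).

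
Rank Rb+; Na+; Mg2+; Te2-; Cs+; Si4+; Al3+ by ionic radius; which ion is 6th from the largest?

Work out protons and electrons: Si4+ has 10 e⁻ (Z=14), Al3+ has 10 e⁻ (Z=13), Mg2+ has 10 e⁻ (Z=12), Na+ has 10 e⁻ (Z=11), Rb+ has 36 e⁻ (Z=37), Cs+ has 54 e⁻ (Z=55), Te2- has 54 e⁻ (Z=52). Si4+ < Al3+ (isoelectronic, higher Z=14 is smaller); Al3+ < Mg2+ (both 10 e⁻, Z=13>12); Mg2+ < Na+ (both 10 e⁻, Z=12>11); Na+ < Rb+ (same group, period 3 vs 5); Rb+ < Cs+ (same group, period 5 vs 6); Cs+ < Te2- (isoelectronic, higher Z=55 is smaller).
That gives Si4+ < Al3+ < Mg2+ < Na+ < Rb+ < Cs+ < Te2-. From the largest end, number 6 is Al3+.

Al3+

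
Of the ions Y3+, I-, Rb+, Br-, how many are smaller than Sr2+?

Y3+: 36 e⁻, Z=39, Sr2+: 36 e⁻, Z=38, Rb+: 36 e⁻, Z=37, Br-: 36 e⁻, Z=35, I-: 54 e⁻, Z=53. Y3+ < Sr2+ (isoelectronic, higher Z=39 is smaller); Sr2+ < Rb+ (both 36 e⁻, Z=38>37); Rb+ < Br- (both 36 e⁻, Z=37>35); Br- < I- (same group, period 4 vs 5).
Placing each against Sr2+: smaller — Y3+; larger — Rb+, Br-, I-. That's 1.

1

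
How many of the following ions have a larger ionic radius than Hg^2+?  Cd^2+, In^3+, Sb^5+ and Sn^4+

Electron counts and nuclear charges: Sb^5+ has 46 e⁻ (Z=51), Sn^4+ has 46 e⁻ (Z=50), In^3+ has 46 e⁻ (Z=49), Cd^2+ has 46 e⁻ (Z=48), Hg^2+ has 78 e⁻ (Z=80). Sb^5+ < Sn^4+ (isoelectronic, higher Z=51 is smaller); Sn^4+ < In^3+ (both 46 e⁻, Z=50>49); In^3+ < Cd^2+ (both 46 e⁻, Z=49>48); Cd^2+ < Hg^2+ (same group, period 5 vs 6).
Relative to Hg^2+, the ions that are larger are none. So 0 are larger.

0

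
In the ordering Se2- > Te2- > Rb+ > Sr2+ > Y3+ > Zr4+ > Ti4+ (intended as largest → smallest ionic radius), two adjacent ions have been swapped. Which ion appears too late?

Check each adjacent pair. Se2- and Te2- are reversed: Se2- and Te2- are in one column with the same charge; the lighter period-4 ion has one fewer shell and is smaller. No other neighbouring pair contradicts the periodic trends, so Te2- is the ion listed too late.

Te2-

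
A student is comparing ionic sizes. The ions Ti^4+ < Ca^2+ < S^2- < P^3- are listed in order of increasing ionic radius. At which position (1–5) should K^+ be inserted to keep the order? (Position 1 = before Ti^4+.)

These species are isoelectronic with 18 electrons. The only difference is the number of protons: Ti^4+ (Z=22), Ca^2+ (Z=20), K^+ (Z=19), S^2- (Z=16), P^3- (Z=15). The strongest nuclear pull (Ti^4+) gives the smallest ion.
The complete sequence is Ti^4+ < Ca^2+ < K^+ < S^2- < P^3-. K^+ sits at position 3.

3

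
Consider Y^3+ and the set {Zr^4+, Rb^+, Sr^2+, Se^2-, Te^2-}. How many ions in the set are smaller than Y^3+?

Work out protons and electrons: Zr^4+ has 36 e⁻ (Z=40), Y^3+ has 36 e⁻ (Z=39), Sr^2+ has 36 e⁻ (Z=38), Rb^+ has 36 e⁻ (Z=37), Se^2- has 36 e⁻ (Z=34), Te^2- has 54 e⁻ (Z=52). Zr^4+ < Y^3+ (isoelectronic, higher Z=40 is smaller); Y^3+ < Sr^2+ (isoelectronic, higher Z=39 is smaller); Sr^2+ < Rb^+ (both 36 e⁻, Z=38>37); Rb^+ < Se^2- (both 36 e⁻, Z=37>34); Se^2- < Te^2- (same group, 1 shell fewer).
Ordering all of them (including Y^3+) by radius gives Zr^4+ < Y^3+ < Sr^2+ < Rb^+ < Se^2- < Te^2-. That's 1.

1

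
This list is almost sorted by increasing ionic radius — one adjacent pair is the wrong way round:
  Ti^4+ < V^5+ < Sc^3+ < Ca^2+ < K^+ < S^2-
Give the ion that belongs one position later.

Ti^4+

Scanning neighbour by neighbour, only Ti^4+/V^5+ violates a trend: both have 18 electrons but Z(V)=23 > Z(Ti)=22, so V^5+ should be the smaller of the two. That makes Ti^4+ the one sitting a position early relative to where it belongs.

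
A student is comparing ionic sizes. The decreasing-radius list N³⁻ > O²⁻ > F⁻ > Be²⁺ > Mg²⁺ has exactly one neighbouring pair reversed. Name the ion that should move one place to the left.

Check each adjacent pair. Be²⁺ and Mg²⁺ are reversed: Be²⁺ and Mg²⁺ are in one column with the same charge; the lighter period-2 ion has one fewer shell and is smaller. No other neighbouring pair contradicts the periodic trends, so Mg²⁺ is the ion listed too late.

Mg²⁺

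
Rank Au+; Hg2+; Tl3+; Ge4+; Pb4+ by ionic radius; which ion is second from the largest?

Hg2+

Work out protons and electrons: Ge4+ has 28 e⁻ (Z=32), Pb4+ has 78 e⁻ (Z=82), Tl3+ has 78 e⁻ (Z=81), Hg2+ has 78 e⁻ (Z=80), Au+ has 78 e⁻ (Z=79). Ge4+ < Pb4+ (same group, period 4 vs 6); Pb4+ < Tl3+ (isoelectronic, higher Z=82 is smaller); Tl3+ < Hg2+ (isoelectronic, higher Z=81 is smaller); Hg2+ < Au+ (isoelectronic, higher Z=80 is smaller).
Ordering: Ge4+ < Pb4+ < Tl3+ < Hg2+ < Au+. The second largest is Hg2+.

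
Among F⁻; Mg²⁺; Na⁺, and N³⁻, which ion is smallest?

These species are isoelectronic with 10 electrons. The only difference is the number of protons: Mg²⁺ (Z=12), Na⁺ (Z=11), F⁻ (Z=9), N³⁻ (Z=7). The strongest nuclear pull (Mg²⁺) gives the smallest ion.

Mg²⁺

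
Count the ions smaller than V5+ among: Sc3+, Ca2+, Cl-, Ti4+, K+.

0

Each ion has 18 electrons. The ranking follows nuclear charge in reverse — greater Z gives a smaller radius. V5+ (Z=23), Ti4+ (Z=22), Sc3+ (Z=21), Ca2+ (Z=20), K+ (Z=19), Cl- (Z=17).
Overall: V5+ < Ti4+ < Sc3+ < Ca2+ < K+ < Cl-. V5+ has 0 below it and 5 above. That's 0.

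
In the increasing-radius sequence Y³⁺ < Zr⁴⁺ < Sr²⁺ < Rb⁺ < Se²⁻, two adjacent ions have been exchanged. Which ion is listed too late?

Check each adjacent pair. Y³⁺ and Zr⁴⁺ are reversed: both have 36 electrons but Z(Zr)=40 > Z(Y)=39, so Zr⁴⁺ should be the smaller of the two. No other neighbouring pair contradicts the periodic trends, so Zr⁴⁺ is the ion listed too late.

Zr⁴⁺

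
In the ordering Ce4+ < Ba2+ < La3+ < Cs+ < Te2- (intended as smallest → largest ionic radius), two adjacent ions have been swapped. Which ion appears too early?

Check each adjacent pair. Ba2+ and La3+ are reversed: La3+ and Ba2+ share 54 electrons; the higher nuclear charge on La (Z=57) contracts it more, so La3+ < Ba2+. No other neighbouring pair contradicts the periodic trends, so Ba2+ is the ion listed too early.

Ba2+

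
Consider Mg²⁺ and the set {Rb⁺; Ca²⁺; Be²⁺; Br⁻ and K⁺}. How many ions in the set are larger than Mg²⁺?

Tabulating Z and e⁻: Be²⁺: 2 e⁻, Z=4, Mg²⁺: 10 e⁻, Z=12, Ca²⁺: 18 e⁻, Z=20, K⁺: 18 e⁻, Z=19, Rb⁺: 36 e⁻, Z=37, Br⁻: 36 e⁻, Z=35. Be²⁺ < Mg²⁺ (same group, period 2 vs 3); Mg²⁺ < Ca²⁺ (same group, period 3 vs 4); Ca²⁺ < K⁺ (both 18 e⁻, Z=20>19); K⁺ < Rb⁺ (same group, 1 shell fewer); Rb⁺ < Br⁻ (isoelectronic, higher Z=37 is smaller).
Placing each against Mg²⁺: smaller — Be²⁺; larger — Ca²⁺, K⁺, Rb⁺, Br⁻. Count: 4.

4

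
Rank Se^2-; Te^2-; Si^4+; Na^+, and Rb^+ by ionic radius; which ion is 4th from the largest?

Na^+

Si^4+ has 10 e⁻ (Z=14), Na^+ has 10 e⁻ (Z=11), Rb^+ has 36 e⁻ (Z=37), Se^2- has 36 e⁻ (Z=34), Te^2- has 54 e⁻ (Z=52). Si^4+ < Na^+ (both 10 e⁻, Z=14>11); Na^+ < Rb^+ (same group, period 3 vs 5); Rb^+ < Se^2- (isoelectronic, higher Z=37 is smaller); Se^2- < Te^2- (same group, period 4 vs 5).
So the order is Si^4+ < Na^+ < Rb^+ < Se^2- < Te^2-; the 4th-largest ion is Na^+.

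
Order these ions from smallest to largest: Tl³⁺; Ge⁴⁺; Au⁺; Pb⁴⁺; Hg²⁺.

Ge⁴⁺ < Pb⁴⁺ < Tl³⁺ < Hg²⁺ < Au⁺

Electron counts and nuclear charges: Ge⁴⁺: 28 e⁻, Z=32, Pb⁴⁺: 78 e⁻, Z=82, Tl³⁺: 78 e⁻, Z=81, Hg²⁺: 78 e⁻, Z=80, Au⁺: 78 e⁻, Z=79. Ge⁴⁺ < Pb⁴⁺ (same group, 2 shells fewer); Pb⁴⁺ < Tl³⁺ (both 78 e⁻, Z=82>81); Tl³⁺ < Hg²⁺ (both 78 e⁻, Z=81>80); Hg²⁺ < Au⁺ (isoelectronic, higher Z=80 is smaller).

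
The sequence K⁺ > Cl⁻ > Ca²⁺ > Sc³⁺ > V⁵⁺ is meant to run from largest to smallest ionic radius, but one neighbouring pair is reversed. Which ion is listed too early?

Check each adjacent pair. K⁺ and Cl⁻ are reversed: K⁺ and Cl⁻ share 18 electrons; the higher nuclear charge on K (Z=19) contracts it more, so K⁺ < Cl⁻. No other neighbouring pair contradicts the periodic trends, so K⁺ is the ion listed too early.

K⁺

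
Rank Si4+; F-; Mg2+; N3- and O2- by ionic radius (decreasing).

All of these have 10 electrons (isoelectronic). With the same electron cloud, the ion with the most protons pulls it in tightest. Nuclear charges: Si4+ (Z=14), Mg2+ (Z=12), F- (Z=9), O2- (Z=8), N3- (Z=7). Highest Z is smallest.

N3- > O2- > F- > Mg2+ > Si4+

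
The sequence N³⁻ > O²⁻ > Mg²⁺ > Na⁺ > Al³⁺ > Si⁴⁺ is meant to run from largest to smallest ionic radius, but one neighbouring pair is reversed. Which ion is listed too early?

Mg²⁺

The pair Mg²⁺, Na⁺ is the wrong way round — both have 10 electrons but Z(Mg)=12 > Z(Na)=11, so Mg²⁺ should be the smaller of the two. All other adjacent pairs agree with periodic trends, so Mg²⁺ is the misplaced ion.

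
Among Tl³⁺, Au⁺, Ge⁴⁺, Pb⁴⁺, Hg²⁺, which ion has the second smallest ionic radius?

First list Z and electron count for each: Ge⁴⁺ (Z=32, 28 e⁻), Pb⁴⁺ (Z=82, 78 e⁻), Tl³⁺ (Z=81, 78 e⁻), Hg²⁺ (Z=80, 78 e⁻), Au⁺ (Z=79, 78 e⁻). Ge⁴⁺ < Pb⁴⁺ (same group, period 4 vs 6); Pb⁴⁺ < Tl³⁺ (both 78 e⁻, Z=82>81); Tl³⁺ < Hg²⁺ (both 78 e⁻, Z=81>80); Hg²⁺ < Au⁺ (both 78 e⁻, Z=80>79).
Full ascending order: Ge⁴⁺ < Pb⁴⁺ < Tl³⁺ < Hg²⁺ < Au⁺. Counting from the smallest, position 2 is Pb⁴⁺.

Pb⁴⁺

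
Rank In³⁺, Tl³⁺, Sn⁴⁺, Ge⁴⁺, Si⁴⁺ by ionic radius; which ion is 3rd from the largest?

Sn⁴⁺

Tabulating Z and e⁻: Si⁴⁺ (Z=14, 10 e⁻), Ge⁴⁺ (Z=32, 28 e⁻), Sn⁴⁺ (Z=50, 46 e⁻), In³⁺ (Z=49, 46 e⁻), Tl³⁺ (Z=81, 78 e⁻). Si⁴⁺ < Ge⁴⁺ (same group, period 3 vs 4); Ge⁴⁺ < Sn⁴⁺ (same group, period 4 vs 5); Sn⁴⁺ < In³⁺ (both 46 e⁻, Z=50>49); In³⁺ < Tl³⁺ (same group, period 5 vs 6).
Full ascending order: Si⁴⁺ < Ge⁴⁺ < Sn⁴⁺ < In³⁺ < Tl³⁺. Counting from the largest, position 3 is Sn⁴⁺.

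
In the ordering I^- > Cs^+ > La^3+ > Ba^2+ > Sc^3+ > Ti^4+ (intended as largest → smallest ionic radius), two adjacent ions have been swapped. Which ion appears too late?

Ba^2+

Scanning neighbour by neighbour, only La^3+/Ba^2+ violates a trend: they are isoelectronic (54 e⁻) and La has more protons than Ba (57 vs 56), making La^3+ smaller. That makes Ba^2+ the one sitting a position late relative to where it belongs.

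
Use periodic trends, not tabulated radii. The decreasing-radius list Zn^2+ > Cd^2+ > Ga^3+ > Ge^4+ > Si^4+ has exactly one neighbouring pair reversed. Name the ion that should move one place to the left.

The pair Zn^2+, Cd^2+ is the wrong way round — both in group 12 with the same charge; Zn^2+ (period 4) has the smaller radius. All other adjacent pairs agree with periodic trends, so Cd^2+ is the misplaced ion.

Cd^2+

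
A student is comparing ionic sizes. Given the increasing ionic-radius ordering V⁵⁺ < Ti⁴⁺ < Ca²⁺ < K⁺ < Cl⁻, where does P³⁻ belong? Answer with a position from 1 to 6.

Each ion has 18 electrons. The ranking follows nuclear charge in reverse — greater Z gives a smaller radius. V⁵⁺ (Z=23), Ti⁴⁺ (Z=22), Ca²⁺ (Z=20), K⁺ (Z=19), Cl⁻ (Z=17), P³⁻ (Z=15).
With P³⁻ included the full order is V⁵⁺ < Ti⁴⁺ < Ca²⁺ < K⁺ < Cl⁻ < P³⁻, so it takes position 6.

6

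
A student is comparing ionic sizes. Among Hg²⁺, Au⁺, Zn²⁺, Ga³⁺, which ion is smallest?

Electron counts and nuclear charges: Ga³⁺ (Z=31, 28 e⁻), Zn²⁺ (Z=30, 28 e⁻), Hg²⁺ (Z=80, 78 e⁻), Au⁺ (Z=79, 78 e⁻). Ga³⁺ < Zn²⁺ (isoelectronic, higher Z=31 is smaller); Zn²⁺ < Hg²⁺ (same group, 2 shells fewer); Hg²⁺ < Au⁺ (both 78 e⁻, Z=80>79).

Ga³⁺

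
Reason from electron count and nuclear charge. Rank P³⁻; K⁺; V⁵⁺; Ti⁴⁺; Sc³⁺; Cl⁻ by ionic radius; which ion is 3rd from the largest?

Each ion has 18 electrons. The ranking follows nuclear charge in reverse — greater Z gives a smaller radius. V⁵⁺ (Z=23), Ti⁴⁺ (Z=22), Sc³⁺ (Z=21), K⁺ (Z=19), Cl⁻ (Z=17), P³⁻ (Z=15).
So the order is V⁵⁺ < Ti⁴⁺ < Sc³⁺ < K⁺ < Cl⁻ < P³⁻; the 3rd-largest ion is K⁺.

K⁺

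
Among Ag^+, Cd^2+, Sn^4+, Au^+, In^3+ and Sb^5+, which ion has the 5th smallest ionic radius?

Ag^+

Tabulating Z and e⁻: Sb^5+ (Z=51, 46 e⁻), Sn^4+ (Z=50, 46 e⁻), In^3+ (Z=49, 46 e⁻), Cd^2+ (Z=48, 46 e⁻), Ag^+ (Z=47, 46 e⁻), Au^+ (Z=79, 78 e⁻). Sb^5+ < Sn^4+ (isoelectronic, higher Z=51 is smaller); Sn^4+ < In^3+ (isoelectronic, higher Z=50 is smaller); In^3+ < Cd^2+ (isoelectronic, higher Z=49 is smaller); Cd^2+ < Ag^+ (isoelectronic, higher Z=48 is smaller); Ag^+ < Au^+ (same group, period 5 vs 6).
So the order is Sb^5+ < Sn^4+ < In^3+ < Cd^2+ < Ag^+ < Au^+; the 5th-smallest ion is Ag^+.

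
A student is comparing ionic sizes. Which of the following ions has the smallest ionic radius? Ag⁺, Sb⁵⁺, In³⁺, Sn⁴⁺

All of these have 46 electrons (isoelectronic). With the same electron cloud, the ion with the most protons pulls it in tightest. Nuclear charges: Sb⁵⁺ (Z=51), Sn⁴⁺ (Z=50), In³⁺ (Z=49), Ag⁺ (Z=47). Highest Z is smallest.

Sb⁵⁺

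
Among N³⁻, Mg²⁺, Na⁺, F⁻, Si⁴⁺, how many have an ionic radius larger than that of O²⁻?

All of these have 10 electrons (isoelectronic). With the same electron cloud, the ion with the most protons pulls it in tightest. Nuclear charges: Si⁴⁺ (Z=14), Mg²⁺ (Z=12), Na⁺ (Z=11), F⁻ (Z=9), O²⁻ (Z=8), N³⁻ (Z=7). Highest Z is smallest.
Relative to O²⁻, the ions that are larger are N³⁻. That's 1.

1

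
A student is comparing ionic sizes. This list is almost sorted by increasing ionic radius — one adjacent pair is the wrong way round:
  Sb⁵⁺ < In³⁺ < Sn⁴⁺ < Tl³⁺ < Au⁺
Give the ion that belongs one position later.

In³⁺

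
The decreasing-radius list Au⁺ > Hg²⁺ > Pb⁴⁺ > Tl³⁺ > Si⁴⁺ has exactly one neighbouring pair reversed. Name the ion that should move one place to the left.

Tl³⁺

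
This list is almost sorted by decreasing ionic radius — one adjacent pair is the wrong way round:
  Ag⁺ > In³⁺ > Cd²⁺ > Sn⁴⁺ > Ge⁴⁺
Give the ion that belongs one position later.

Compare adjacent ions: they are isoelectronic (46 e⁻) and In has more protons than Cd (49 vs 48), making In³⁺ smaller — yet in this decreasing list In³⁺ sits before Cd²⁺. Nothing else is reversed, so In³⁺ should move one place to the right.

In³⁺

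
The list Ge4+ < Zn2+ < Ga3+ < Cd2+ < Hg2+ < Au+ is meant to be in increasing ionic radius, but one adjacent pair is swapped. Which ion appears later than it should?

The pair Zn2+, Ga3+ is the wrong way round — both have 28 electrons but Z(Ga)=31 > Z(Zn)=30, so Ga3+ should be the smaller of the two. All other adjacent pairs agree with periodic trends, so Ga3+ is the misplaced ion.

Ga3+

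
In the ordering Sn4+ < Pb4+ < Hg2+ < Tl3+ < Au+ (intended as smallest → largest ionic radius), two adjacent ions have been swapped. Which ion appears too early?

Hg2+

Check each adjacent pair. Hg2+ and Tl3+ are reversed: both have 78 electrons but Z(Tl)=81 > Z(Hg)=80, so Tl3+ should be the smaller of the two. No other neighbouring pair contradicts the periodic trends, so Hg2+ is the ion listed too early.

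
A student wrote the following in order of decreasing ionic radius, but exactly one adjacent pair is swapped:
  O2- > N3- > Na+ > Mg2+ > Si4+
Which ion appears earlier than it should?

Scanning neighbour by neighbour, only O2-/N3- violates a trend: O2- and N3- share 10 electrons; the higher nuclear charge on O (Z=8) contracts it more, so O2- < N3-. That makes O2- the one sitting a position early relative to where it belongs.

O2-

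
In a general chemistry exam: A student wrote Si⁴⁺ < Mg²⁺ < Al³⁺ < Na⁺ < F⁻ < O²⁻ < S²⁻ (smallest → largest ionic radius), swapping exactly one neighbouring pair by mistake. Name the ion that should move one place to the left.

The pair Mg²⁺, Al³⁺ is the wrong way round — Al³⁺ and Mg²⁺ share 10 electrons; the higher nuclear charge on Al (Z=13) contracts it more, so Al³⁺ < Mg²⁺. All other adjacent pairs agree with periodic trends, so Al³⁺ is the misplaced ion.

Al³⁺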